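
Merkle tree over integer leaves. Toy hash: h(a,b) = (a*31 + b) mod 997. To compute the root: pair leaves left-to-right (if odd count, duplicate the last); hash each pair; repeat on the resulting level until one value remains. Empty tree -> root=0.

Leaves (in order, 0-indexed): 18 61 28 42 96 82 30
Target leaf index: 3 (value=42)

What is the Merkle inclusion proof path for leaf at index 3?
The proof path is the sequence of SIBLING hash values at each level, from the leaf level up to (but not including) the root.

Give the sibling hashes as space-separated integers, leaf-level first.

L0 (leaves): [18, 61, 28, 42, 96, 82, 30], target index=3
L1: h(18,61)=(18*31+61)%997=619 [pair 0] h(28,42)=(28*31+42)%997=910 [pair 1] h(96,82)=(96*31+82)%997=67 [pair 2] h(30,30)=(30*31+30)%997=960 [pair 3] -> [619, 910, 67, 960]
  Sibling for proof at L0: 28
L2: h(619,910)=(619*31+910)%997=159 [pair 0] h(67,960)=(67*31+960)%997=46 [pair 1] -> [159, 46]
  Sibling for proof at L1: 619
L3: h(159,46)=(159*31+46)%997=987 [pair 0] -> [987]
  Sibling for proof at L2: 46
Root: 987
Proof path (sibling hashes from leaf to root): [28, 619, 46]

Answer: 28 619 46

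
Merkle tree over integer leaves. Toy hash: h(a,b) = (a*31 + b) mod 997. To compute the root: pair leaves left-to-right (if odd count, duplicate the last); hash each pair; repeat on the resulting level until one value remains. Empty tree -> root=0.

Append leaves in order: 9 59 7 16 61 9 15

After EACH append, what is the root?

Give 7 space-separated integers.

After append 9 (leaves=[9]):
  L0: [9]
  root=9
After append 59 (leaves=[9, 59]):
  L0: [9, 59]
  L1: h(9,59)=(9*31+59)%997=338 -> [338]
  root=338
After append 7 (leaves=[9, 59, 7]):
  L0: [9, 59, 7]
  L1: h(9,59)=(9*31+59)%997=338 h(7,7)=(7*31+7)%997=224 -> [338, 224]
  L2: h(338,224)=(338*31+224)%997=732 -> [732]
  root=732
After append 16 (leaves=[9, 59, 7, 16]):
  L0: [9, 59, 7, 16]
  L1: h(9,59)=(9*31+59)%997=338 h(7,16)=(7*31+16)%997=233 -> [338, 233]
  L2: h(338,233)=(338*31+233)%997=741 -> [741]
  root=741
After append 61 (leaves=[9, 59, 7, 16, 61]):
  L0: [9, 59, 7, 16, 61]
  L1: h(9,59)=(9*31+59)%997=338 h(7,16)=(7*31+16)%997=233 h(61,61)=(61*31+61)%997=955 -> [338, 233, 955]
  L2: h(338,233)=(338*31+233)%997=741 h(955,955)=(955*31+955)%997=650 -> [741, 650]
  L3: h(741,650)=(741*31+650)%997=690 -> [690]
  root=690
After append 9 (leaves=[9, 59, 7, 16, 61, 9]):
  L0: [9, 59, 7, 16, 61, 9]
  L1: h(9,59)=(9*31+59)%997=338 h(7,16)=(7*31+16)%997=233 h(61,9)=(61*31+9)%997=903 -> [338, 233, 903]
  L2: h(338,233)=(338*31+233)%997=741 h(903,903)=(903*31+903)%997=980 -> [741, 980]
  L3: h(741,980)=(741*31+980)%997=23 -> [23]
  root=23
After append 15 (leaves=[9, 59, 7, 16, 61, 9, 15]):
  L0: [9, 59, 7, 16, 61, 9, 15]
  L1: h(9,59)=(9*31+59)%997=338 h(7,16)=(7*31+16)%997=233 h(61,9)=(61*31+9)%997=903 h(15,15)=(15*31+15)%997=480 -> [338, 233, 903, 480]
  L2: h(338,233)=(338*31+233)%997=741 h(903,480)=(903*31+480)%997=557 -> [741, 557]
  L3: h(741,557)=(741*31+557)%997=597 -> [597]
  root=597

Answer: 9 338 732 741 690 23 597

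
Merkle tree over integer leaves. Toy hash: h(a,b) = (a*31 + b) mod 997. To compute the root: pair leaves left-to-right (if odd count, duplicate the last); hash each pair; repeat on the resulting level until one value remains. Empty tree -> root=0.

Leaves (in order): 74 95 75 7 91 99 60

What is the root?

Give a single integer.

L0: [74, 95, 75, 7, 91, 99, 60]
L1: h(74,95)=(74*31+95)%997=395 h(75,7)=(75*31+7)%997=338 h(91,99)=(91*31+99)%997=926 h(60,60)=(60*31+60)%997=923 -> [395, 338, 926, 923]
L2: h(395,338)=(395*31+338)%997=619 h(926,923)=(926*31+923)%997=716 -> [619, 716]
L3: h(619,716)=(619*31+716)%997=962 -> [962]

Answer: 962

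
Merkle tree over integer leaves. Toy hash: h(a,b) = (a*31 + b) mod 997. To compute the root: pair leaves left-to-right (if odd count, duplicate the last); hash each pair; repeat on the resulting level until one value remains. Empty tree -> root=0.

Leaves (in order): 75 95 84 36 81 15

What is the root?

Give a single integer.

Answer: 777

Derivation:
L0: [75, 95, 84, 36, 81, 15]
L1: h(75,95)=(75*31+95)%997=426 h(84,36)=(84*31+36)%997=646 h(81,15)=(81*31+15)%997=532 -> [426, 646, 532]
L2: h(426,646)=(426*31+646)%997=891 h(532,532)=(532*31+532)%997=75 -> [891, 75]
L3: h(891,75)=(891*31+75)%997=777 -> [777]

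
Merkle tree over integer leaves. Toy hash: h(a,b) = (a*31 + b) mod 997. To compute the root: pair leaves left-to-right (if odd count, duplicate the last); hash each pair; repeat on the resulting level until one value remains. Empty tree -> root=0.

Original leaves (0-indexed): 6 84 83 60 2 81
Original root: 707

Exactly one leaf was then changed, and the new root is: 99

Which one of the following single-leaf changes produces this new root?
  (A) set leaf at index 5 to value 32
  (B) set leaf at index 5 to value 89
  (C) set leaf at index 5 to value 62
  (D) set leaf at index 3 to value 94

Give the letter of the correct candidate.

Original leaves: [6, 84, 83, 60, 2, 81]
Target new root: 99
Try each candidate change and compute the resulting root:
Candidate A: set leaf[5] = 32 -> leaves = [6, 84, 83, 60, 2, 32]
  L0: [6, 84, 83, 60, 2, 32]
  L1: h(6,84)=(6*31+84)%997=270 h(83,60)=(83*31+60)%997=639 h(2,32)=(2*31+32)%997=94 -> [270, 639, 94]
  L2: h(270,639)=(270*31+639)%997=36 h(94,94)=(94*31+94)%997=17 -> [36, 17]
  L3: h(36,17)=(36*31+17)%997=136 -> [136]
  root = 136 != target 99
Candidate B: set leaf[5] = 89 -> leaves = [6, 84, 83, 60, 2, 89]
  L0: [6, 84, 83, 60, 2, 89]
  L1: h(6,84)=(6*31+84)%997=270 h(83,60)=(83*31+60)%997=639 h(2,89)=(2*31+89)%997=151 -> [270, 639, 151]
  L2: h(270,639)=(270*31+639)%997=36 h(151,151)=(151*31+151)%997=844 -> [36, 844]
  L3: h(36,844)=(36*31+844)%997=963 -> [963]
  root = 963 != target 99
Candidate C: set leaf[5] = 62 -> leaves = [6, 84, 83, 60, 2, 62]
  L0: [6, 84, 83, 60, 2, 62]
  L1: h(6,84)=(6*31+84)%997=270 h(83,60)=(83*31+60)%997=639 h(2,62)=(2*31+62)%997=124 -> [270, 639, 124]
  L2: h(270,639)=(270*31+639)%997=36 h(124,124)=(124*31+124)%997=977 -> [36, 977]
  L3: h(36,977)=(36*31+977)%997=99 -> [99]
  root = 99 == target 99  ** MATCH **
Candidate D: set leaf[3] = 94 -> leaves = [6, 84, 83, 94, 2, 81]
  L0: [6, 84, 83, 94, 2, 81]
  L1: h(6,84)=(6*31+84)%997=270 h(83,94)=(83*31+94)%997=673 h(2,81)=(2*31+81)%997=143 -> [270, 673, 143]
  L2: h(270,673)=(270*31+673)%997=70 h(143,143)=(143*31+143)%997=588 -> [70, 588]
  L3: h(70,588)=(70*31+588)%997=764 -> [764]
  root = 764 != target 99
Candidate C produces the target root.

Answer: C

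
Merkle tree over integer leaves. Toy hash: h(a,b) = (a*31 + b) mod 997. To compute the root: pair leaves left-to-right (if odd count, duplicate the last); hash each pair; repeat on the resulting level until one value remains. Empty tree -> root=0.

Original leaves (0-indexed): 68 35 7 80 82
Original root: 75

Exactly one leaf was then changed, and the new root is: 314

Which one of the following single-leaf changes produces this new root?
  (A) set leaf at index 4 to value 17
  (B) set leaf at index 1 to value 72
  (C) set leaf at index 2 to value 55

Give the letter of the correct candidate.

Answer: A

Derivation:
Original leaves: [68, 35, 7, 80, 82]
Target new root: 314
Try each candidate change and compute the resulting root:
Candidate A: set leaf[4] = 17 -> leaves = [68, 35, 7, 80, 17]
  L0: [68, 35, 7, 80, 17]
  L1: h(68,35)=(68*31+35)%997=149 h(7,80)=(7*31+80)%997=297 h(17,17)=(17*31+17)%997=544 -> [149, 297, 544]
  L2: h(149,297)=(149*31+297)%997=928 h(544,544)=(544*31+544)%997=459 -> [928, 459]
  L3: h(928,459)=(928*31+459)%997=314 -> [314]
  root = 314 == target 314  ** MATCH **
Candidate B: set leaf[1] = 72 -> leaves = [68, 72, 7, 80, 82]
  L0: [68, 72, 7, 80, 82]
  L1: h(68,72)=(68*31+72)%997=186 h(7,80)=(7*31+80)%997=297 h(82,82)=(82*31+82)%997=630 -> [186, 297, 630]
  L2: h(186,297)=(186*31+297)%997=81 h(630,630)=(630*31+630)%997=220 -> [81, 220]
  L3: h(81,220)=(81*31+220)%997=737 -> [737]
  root = 737 != target 314
Candidate C: set leaf[2] = 55 -> leaves = [68, 35, 55, 80, 82]
  L0: [68, 35, 55, 80, 82]
  L1: h(68,35)=(68*31+35)%997=149 h(55,80)=(55*31+80)%997=788 h(82,82)=(82*31+82)%997=630 -> [149, 788, 630]
  L2: h(149,788)=(149*31+788)%997=422 h(630,630)=(630*31+630)%997=220 -> [422, 220]
  L3: h(422,220)=(422*31+220)%997=341 -> [341]
  root = 341 != target 314
Candidate A produces the target root.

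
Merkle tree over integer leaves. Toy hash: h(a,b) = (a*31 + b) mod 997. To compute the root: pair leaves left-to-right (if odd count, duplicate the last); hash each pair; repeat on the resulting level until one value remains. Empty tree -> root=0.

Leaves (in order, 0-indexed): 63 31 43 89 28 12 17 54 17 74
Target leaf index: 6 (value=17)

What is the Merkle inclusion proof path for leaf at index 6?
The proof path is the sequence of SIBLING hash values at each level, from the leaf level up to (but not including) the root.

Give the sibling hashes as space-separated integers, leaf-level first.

Answer: 54 880 115 275

Derivation:
L0 (leaves): [63, 31, 43, 89, 28, 12, 17, 54, 17, 74], target index=6
L1: h(63,31)=(63*31+31)%997=987 [pair 0] h(43,89)=(43*31+89)%997=425 [pair 1] h(28,12)=(28*31+12)%997=880 [pair 2] h(17,54)=(17*31+54)%997=581 [pair 3] h(17,74)=(17*31+74)%997=601 [pair 4] -> [987, 425, 880, 581, 601]
  Sibling for proof at L0: 54
L2: h(987,425)=(987*31+425)%997=115 [pair 0] h(880,581)=(880*31+581)%997=942 [pair 1] h(601,601)=(601*31+601)%997=289 [pair 2] -> [115, 942, 289]
  Sibling for proof at L1: 880
L3: h(115,942)=(115*31+942)%997=519 [pair 0] h(289,289)=(289*31+289)%997=275 [pair 1] -> [519, 275]
  Sibling for proof at L2: 115
L4: h(519,275)=(519*31+275)%997=412 [pair 0] -> [412]
  Sibling for proof at L3: 275
Root: 412
Proof path (sibling hashes from leaf to root): [54, 880, 115, 275]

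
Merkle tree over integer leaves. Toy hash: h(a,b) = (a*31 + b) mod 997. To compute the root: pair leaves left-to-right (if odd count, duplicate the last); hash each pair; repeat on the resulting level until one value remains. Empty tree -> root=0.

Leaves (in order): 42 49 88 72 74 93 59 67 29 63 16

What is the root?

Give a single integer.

Answer: 15

Derivation:
L0: [42, 49, 88, 72, 74, 93, 59, 67, 29, 63, 16]
L1: h(42,49)=(42*31+49)%997=354 h(88,72)=(88*31+72)%997=806 h(74,93)=(74*31+93)%997=393 h(59,67)=(59*31+67)%997=899 h(29,63)=(29*31+63)%997=962 h(16,16)=(16*31+16)%997=512 -> [354, 806, 393, 899, 962, 512]
L2: h(354,806)=(354*31+806)%997=813 h(393,899)=(393*31+899)%997=121 h(962,512)=(962*31+512)%997=424 -> [813, 121, 424]
L3: h(813,121)=(813*31+121)%997=399 h(424,424)=(424*31+424)%997=607 -> [399, 607]
L4: h(399,607)=(399*31+607)%997=15 -> [15]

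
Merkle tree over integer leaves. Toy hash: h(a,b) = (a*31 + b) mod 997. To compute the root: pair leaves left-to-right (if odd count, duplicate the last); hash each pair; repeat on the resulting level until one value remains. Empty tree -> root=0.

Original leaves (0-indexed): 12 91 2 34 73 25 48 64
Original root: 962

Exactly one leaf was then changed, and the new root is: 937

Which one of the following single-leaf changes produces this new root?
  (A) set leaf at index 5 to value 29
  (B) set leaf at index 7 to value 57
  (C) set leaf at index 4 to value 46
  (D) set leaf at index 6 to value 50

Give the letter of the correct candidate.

Original leaves: [12, 91, 2, 34, 73, 25, 48, 64]
Target new root: 937
Try each candidate change and compute the resulting root:
Candidate A: set leaf[5] = 29 -> leaves = [12, 91, 2, 34, 73, 29, 48, 64]
  L0: [12, 91, 2, 34, 73, 29, 48, 64]
  L1: h(12,91)=(12*31+91)%997=463 h(2,34)=(2*31+34)%997=96 h(73,29)=(73*31+29)%997=298 h(48,64)=(48*31+64)%997=555 -> [463, 96, 298, 555]
  L2: h(463,96)=(463*31+96)%997=491 h(298,555)=(298*31+555)%997=820 -> [491, 820]
  L3: h(491,820)=(491*31+820)%997=89 -> [89]
  root = 89 != target 937
Candidate B: set leaf[7] = 57 -> leaves = [12, 91, 2, 34, 73, 25, 48, 57]
  L0: [12, 91, 2, 34, 73, 25, 48, 57]
  L1: h(12,91)=(12*31+91)%997=463 h(2,34)=(2*31+34)%997=96 h(73,25)=(73*31+25)%997=294 h(48,57)=(48*31+57)%997=548 -> [463, 96, 294, 548]
  L2: h(463,96)=(463*31+96)%997=491 h(294,548)=(294*31+548)%997=689 -> [491, 689]
  L3: h(491,689)=(491*31+689)%997=955 -> [955]
  root = 955 != target 937
Candidate C: set leaf[4] = 46 -> leaves = [12, 91, 2, 34, 46, 25, 48, 64]
  L0: [12, 91, 2, 34, 46, 25, 48, 64]
  L1: h(12,91)=(12*31+91)%997=463 h(2,34)=(2*31+34)%997=96 h(46,25)=(46*31+25)%997=454 h(48,64)=(48*31+64)%997=555 -> [463, 96, 454, 555]
  L2: h(463,96)=(463*31+96)%997=491 h(454,555)=(454*31+555)%997=671 -> [491, 671]
  L3: h(491,671)=(491*31+671)%997=937 -> [937]
  root = 937 == target 937  ** MATCH **
Candidate D: set leaf[6] = 50 -> leaves = [12, 91, 2, 34, 73, 25, 50, 64]
  L0: [12, 91, 2, 34, 73, 25, 50, 64]
  L1: h(12,91)=(12*31+91)%997=463 h(2,34)=(2*31+34)%997=96 h(73,25)=(73*31+25)%997=294 h(50,64)=(50*31+64)%997=617 -> [463, 96, 294, 617]
  L2: h(463,96)=(463*31+96)%997=491 h(294,617)=(294*31+617)%997=758 -> [491, 758]
  L3: h(491,758)=(491*31+758)%997=27 -> [27]
  root = 27 != target 937
Candidate C produces the target root.

Answer: C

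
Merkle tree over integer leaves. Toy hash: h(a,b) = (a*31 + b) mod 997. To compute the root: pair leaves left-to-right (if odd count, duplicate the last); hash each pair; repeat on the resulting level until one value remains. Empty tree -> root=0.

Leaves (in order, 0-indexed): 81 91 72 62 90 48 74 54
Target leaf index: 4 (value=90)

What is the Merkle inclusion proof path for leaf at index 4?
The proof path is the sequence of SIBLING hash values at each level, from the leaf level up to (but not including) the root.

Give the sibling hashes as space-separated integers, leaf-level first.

L0 (leaves): [81, 91, 72, 62, 90, 48, 74, 54], target index=4
L1: h(81,91)=(81*31+91)%997=608 [pair 0] h(72,62)=(72*31+62)%997=300 [pair 1] h(90,48)=(90*31+48)%997=844 [pair 2] h(74,54)=(74*31+54)%997=354 [pair 3] -> [608, 300, 844, 354]
  Sibling for proof at L0: 48
L2: h(608,300)=(608*31+300)%997=205 [pair 0] h(844,354)=(844*31+354)%997=596 [pair 1] -> [205, 596]
  Sibling for proof at L1: 354
L3: h(205,596)=(205*31+596)%997=969 [pair 0] -> [969]
  Sibling for proof at L2: 205
Root: 969
Proof path (sibling hashes from leaf to root): [48, 354, 205]

Answer: 48 354 205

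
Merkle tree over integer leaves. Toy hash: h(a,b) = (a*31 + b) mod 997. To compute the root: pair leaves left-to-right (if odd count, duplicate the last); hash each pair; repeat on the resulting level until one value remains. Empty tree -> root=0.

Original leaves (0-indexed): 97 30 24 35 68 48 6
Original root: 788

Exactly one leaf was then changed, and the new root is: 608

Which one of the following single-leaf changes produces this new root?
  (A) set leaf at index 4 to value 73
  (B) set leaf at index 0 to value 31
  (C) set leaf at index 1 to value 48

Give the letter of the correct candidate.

Answer: A

Derivation:
Original leaves: [97, 30, 24, 35, 68, 48, 6]
Target new root: 608
Try each candidate change and compute the resulting root:
Candidate A: set leaf[4] = 73 -> leaves = [97, 30, 24, 35, 73, 48, 6]
  L0: [97, 30, 24, 35, 73, 48, 6]
  L1: h(97,30)=(97*31+30)%997=46 h(24,35)=(24*31+35)%997=779 h(73,48)=(73*31+48)%997=317 h(6,6)=(6*31+6)%997=192 -> [46, 779, 317, 192]
  L2: h(46,779)=(46*31+779)%997=211 h(317,192)=(317*31+192)%997=49 -> [211, 49]
  L3: h(211,49)=(211*31+49)%997=608 -> [608]
  root = 608 == target 608  ** MATCH **
Candidate B: set leaf[0] = 31 -> leaves = [31, 30, 24, 35, 68, 48, 6]
  L0: [31, 30, 24, 35, 68, 48, 6]
  L1: h(31,30)=(31*31+30)%997=991 h(24,35)=(24*31+35)%997=779 h(68,48)=(68*31+48)%997=162 h(6,6)=(6*31+6)%997=192 -> [991, 779, 162, 192]
  L2: h(991,779)=(991*31+779)%997=593 h(162,192)=(162*31+192)%997=229 -> [593, 229]
  L3: h(593,229)=(593*31+229)%997=666 -> [666]
  root = 666 != target 608
Candidate C: set leaf[1] = 48 -> leaves = [97, 48, 24, 35, 68, 48, 6]
  L0: [97, 48, 24, 35, 68, 48, 6]
  L1: h(97,48)=(97*31+48)%997=64 h(24,35)=(24*31+35)%997=779 h(68,48)=(68*31+48)%997=162 h(6,6)=(6*31+6)%997=192 -> [64, 779, 162, 192]
  L2: h(64,779)=(64*31+779)%997=769 h(162,192)=(162*31+192)%997=229 -> [769, 229]
  L3: h(769,229)=(769*31+229)%997=140 -> [140]
  root = 140 != target 608
Candidate A produces the target root.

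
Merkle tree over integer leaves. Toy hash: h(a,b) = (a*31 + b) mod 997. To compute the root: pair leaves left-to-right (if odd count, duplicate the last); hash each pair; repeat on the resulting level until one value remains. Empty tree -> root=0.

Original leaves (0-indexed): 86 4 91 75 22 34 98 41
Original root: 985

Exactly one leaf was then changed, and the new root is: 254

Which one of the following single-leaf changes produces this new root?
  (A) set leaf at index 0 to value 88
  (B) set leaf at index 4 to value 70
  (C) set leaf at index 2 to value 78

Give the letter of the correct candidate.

Answer: B

Derivation:
Original leaves: [86, 4, 91, 75, 22, 34, 98, 41]
Target new root: 254
Try each candidate change and compute the resulting root:
Candidate A: set leaf[0] = 88 -> leaves = [88, 4, 91, 75, 22, 34, 98, 41]
  L0: [88, 4, 91, 75, 22, 34, 98, 41]
  L1: h(88,4)=(88*31+4)%997=738 h(91,75)=(91*31+75)%997=902 h(22,34)=(22*31+34)%997=716 h(98,41)=(98*31+41)%997=88 -> [738, 902, 716, 88]
  L2: h(738,902)=(738*31+902)%997=849 h(716,88)=(716*31+88)%997=350 -> [849, 350]
  L3: h(849,350)=(849*31+350)%997=747 -> [747]
  root = 747 != target 254
Candidate B: set leaf[4] = 70 -> leaves = [86, 4, 91, 75, 70, 34, 98, 41]
  L0: [86, 4, 91, 75, 70, 34, 98, 41]
  L1: h(86,4)=(86*31+4)%997=676 h(91,75)=(91*31+75)%997=902 h(70,34)=(70*31+34)%997=210 h(98,41)=(98*31+41)%997=88 -> [676, 902, 210, 88]
  L2: h(676,902)=(676*31+902)%997=921 h(210,88)=(210*31+88)%997=616 -> [921, 616]
  L3: h(921,616)=(921*31+616)%997=254 -> [254]
  root = 254 == target 254  ** MATCH **
Candidate C: set leaf[2] = 78 -> leaves = [86, 4, 78, 75, 22, 34, 98, 41]
  L0: [86, 4, 78, 75, 22, 34, 98, 41]
  L1: h(86,4)=(86*31+4)%997=676 h(78,75)=(78*31+75)%997=499 h(22,34)=(22*31+34)%997=716 h(98,41)=(98*31+41)%997=88 -> [676, 499, 716, 88]
  L2: h(676,499)=(676*31+499)%997=518 h(716,88)=(716*31+88)%997=350 -> [518, 350]
  L3: h(518,350)=(518*31+350)%997=456 -> [456]
  root = 456 != target 254
Candidate B produces the target root.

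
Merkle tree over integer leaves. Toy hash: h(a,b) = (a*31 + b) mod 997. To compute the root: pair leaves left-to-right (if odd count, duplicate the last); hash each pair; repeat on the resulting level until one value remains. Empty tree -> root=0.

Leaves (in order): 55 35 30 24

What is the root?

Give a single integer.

L0: [55, 35, 30, 24]
L1: h(55,35)=(55*31+35)%997=743 h(30,24)=(30*31+24)%997=954 -> [743, 954]
L2: h(743,954)=(743*31+954)%997=59 -> [59]

Answer: 59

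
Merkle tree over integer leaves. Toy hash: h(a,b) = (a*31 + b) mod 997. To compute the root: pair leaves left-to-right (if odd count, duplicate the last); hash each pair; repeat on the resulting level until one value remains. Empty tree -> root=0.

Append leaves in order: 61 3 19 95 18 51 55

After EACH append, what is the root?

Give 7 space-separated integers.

After append 61 (leaves=[61]):
  L0: [61]
  root=61
After append 3 (leaves=[61, 3]):
  L0: [61, 3]
  L1: h(61,3)=(61*31+3)%997=897 -> [897]
  root=897
After append 19 (leaves=[61, 3, 19]):
  L0: [61, 3, 19]
  L1: h(61,3)=(61*31+3)%997=897 h(19,19)=(19*31+19)%997=608 -> [897, 608]
  L2: h(897,608)=(897*31+608)%997=499 -> [499]
  root=499
After append 95 (leaves=[61, 3, 19, 95]):
  L0: [61, 3, 19, 95]
  L1: h(61,3)=(61*31+3)%997=897 h(19,95)=(19*31+95)%997=684 -> [897, 684]
  L2: h(897,684)=(897*31+684)%997=575 -> [575]
  root=575
After append 18 (leaves=[61, 3, 19, 95, 18]):
  L0: [61, 3, 19, 95, 18]
  L1: h(61,3)=(61*31+3)%997=897 h(19,95)=(19*31+95)%997=684 h(18,18)=(18*31+18)%997=576 -> [897, 684, 576]
  L2: h(897,684)=(897*31+684)%997=575 h(576,576)=(576*31+576)%997=486 -> [575, 486]
  L3: h(575,486)=(575*31+486)%997=365 -> [365]
  root=365
After append 51 (leaves=[61, 3, 19, 95, 18, 51]):
  L0: [61, 3, 19, 95, 18, 51]
  L1: h(61,3)=(61*31+3)%997=897 h(19,95)=(19*31+95)%997=684 h(18,51)=(18*31+51)%997=609 -> [897, 684, 609]
  L2: h(897,684)=(897*31+684)%997=575 h(609,609)=(609*31+609)%997=545 -> [575, 545]
  L3: h(575,545)=(575*31+545)%997=424 -> [424]
  root=424
After append 55 (leaves=[61, 3, 19, 95, 18, 51, 55]):
  L0: [61, 3, 19, 95, 18, 51, 55]
  L1: h(61,3)=(61*31+3)%997=897 h(19,95)=(19*31+95)%997=684 h(18,51)=(18*31+51)%997=609 h(55,55)=(55*31+55)%997=763 -> [897, 684, 609, 763]
  L2: h(897,684)=(897*31+684)%997=575 h(609,763)=(609*31+763)%997=699 -> [575, 699]
  L3: h(575,699)=(575*31+699)%997=578 -> [578]
  root=578

Answer: 61 897 499 575 365 424 578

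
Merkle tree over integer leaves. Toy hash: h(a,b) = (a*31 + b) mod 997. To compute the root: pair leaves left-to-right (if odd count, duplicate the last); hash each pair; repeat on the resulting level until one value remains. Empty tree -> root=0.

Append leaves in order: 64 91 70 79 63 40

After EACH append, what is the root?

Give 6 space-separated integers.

After append 64 (leaves=[64]):
  L0: [64]
  root=64
After append 91 (leaves=[64, 91]):
  L0: [64, 91]
  L1: h(64,91)=(64*31+91)%997=81 -> [81]
  root=81
After append 70 (leaves=[64, 91, 70]):
  L0: [64, 91, 70]
  L1: h(64,91)=(64*31+91)%997=81 h(70,70)=(70*31+70)%997=246 -> [81, 246]
  L2: h(81,246)=(81*31+246)%997=763 -> [763]
  root=763
After append 79 (leaves=[64, 91, 70, 79]):
  L0: [64, 91, 70, 79]
  L1: h(64,91)=(64*31+91)%997=81 h(70,79)=(70*31+79)%997=255 -> [81, 255]
  L2: h(81,255)=(81*31+255)%997=772 -> [772]
  root=772
After append 63 (leaves=[64, 91, 70, 79, 63]):
  L0: [64, 91, 70, 79, 63]
  L1: h(64,91)=(64*31+91)%997=81 h(70,79)=(70*31+79)%997=255 h(63,63)=(63*31+63)%997=22 -> [81, 255, 22]
  L2: h(81,255)=(81*31+255)%997=772 h(22,22)=(22*31+22)%997=704 -> [772, 704]
  L3: h(772,704)=(772*31+704)%997=708 -> [708]
  root=708
After append 40 (leaves=[64, 91, 70, 79, 63, 40]):
  L0: [64, 91, 70, 79, 63, 40]
  L1: h(64,91)=(64*31+91)%997=81 h(70,79)=(70*31+79)%997=255 h(63,40)=(63*31+40)%997=996 -> [81, 255, 996]
  L2: h(81,255)=(81*31+255)%997=772 h(996,996)=(996*31+996)%997=965 -> [772, 965]
  L3: h(772,965)=(772*31+965)%997=969 -> [969]
  root=969

Answer: 64 81 763 772 708 969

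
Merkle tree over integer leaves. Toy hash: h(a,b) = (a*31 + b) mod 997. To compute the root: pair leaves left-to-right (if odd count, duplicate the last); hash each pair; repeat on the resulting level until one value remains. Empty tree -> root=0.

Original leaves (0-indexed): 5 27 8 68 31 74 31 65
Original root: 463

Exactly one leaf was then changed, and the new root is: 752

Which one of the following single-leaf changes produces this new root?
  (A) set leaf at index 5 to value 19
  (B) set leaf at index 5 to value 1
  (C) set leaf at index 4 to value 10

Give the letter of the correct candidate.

Original leaves: [5, 27, 8, 68, 31, 74, 31, 65]
Target new root: 752
Try each candidate change and compute the resulting root:
Candidate A: set leaf[5] = 19 -> leaves = [5, 27, 8, 68, 31, 19, 31, 65]
  L0: [5, 27, 8, 68, 31, 19, 31, 65]
  L1: h(5,27)=(5*31+27)%997=182 h(8,68)=(8*31+68)%997=316 h(31,19)=(31*31+19)%997=980 h(31,65)=(31*31+65)%997=29 -> [182, 316, 980, 29]
  L2: h(182,316)=(182*31+316)%997=973 h(980,29)=(980*31+29)%997=499 -> [973, 499]
  L3: h(973,499)=(973*31+499)%997=752 -> [752]
  root = 752 == target 752  ** MATCH **
Candidate B: set leaf[5] = 1 -> leaves = [5, 27, 8, 68, 31, 1, 31, 65]
  L0: [5, 27, 8, 68, 31, 1, 31, 65]
  L1: h(5,27)=(5*31+27)%997=182 h(8,68)=(8*31+68)%997=316 h(31,1)=(31*31+1)%997=962 h(31,65)=(31*31+65)%997=29 -> [182, 316, 962, 29]
  L2: h(182,316)=(182*31+316)%997=973 h(962,29)=(962*31+29)%997=938 -> [973, 938]
  L3: h(973,938)=(973*31+938)%997=194 -> [194]
  root = 194 != target 752
Candidate C: set leaf[4] = 10 -> leaves = [5, 27, 8, 68, 10, 74, 31, 65]
  L0: [5, 27, 8, 68, 10, 74, 31, 65]
  L1: h(5,27)=(5*31+27)%997=182 h(8,68)=(8*31+68)%997=316 h(10,74)=(10*31+74)%997=384 h(31,65)=(31*31+65)%997=29 -> [182, 316, 384, 29]
  L2: h(182,316)=(182*31+316)%997=973 h(384,29)=(384*31+29)%997=966 -> [973, 966]
  L3: h(973,966)=(973*31+966)%997=222 -> [222]
  root = 222 != target 752
Candidate A produces the target root.

Answer: A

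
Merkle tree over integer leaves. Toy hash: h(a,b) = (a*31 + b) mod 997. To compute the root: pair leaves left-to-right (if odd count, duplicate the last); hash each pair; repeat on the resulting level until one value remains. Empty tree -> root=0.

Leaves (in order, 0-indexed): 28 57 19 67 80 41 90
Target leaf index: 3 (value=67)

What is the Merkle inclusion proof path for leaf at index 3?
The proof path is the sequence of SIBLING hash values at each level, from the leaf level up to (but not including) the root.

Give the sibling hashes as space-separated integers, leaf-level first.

Answer: 19 925 274

Derivation:
L0 (leaves): [28, 57, 19, 67, 80, 41, 90], target index=3
L1: h(28,57)=(28*31+57)%997=925 [pair 0] h(19,67)=(19*31+67)%997=656 [pair 1] h(80,41)=(80*31+41)%997=527 [pair 2] h(90,90)=(90*31+90)%997=886 [pair 3] -> [925, 656, 527, 886]
  Sibling for proof at L0: 19
L2: h(925,656)=(925*31+656)%997=418 [pair 0] h(527,886)=(527*31+886)%997=274 [pair 1] -> [418, 274]
  Sibling for proof at L1: 925
L3: h(418,274)=(418*31+274)%997=271 [pair 0] -> [271]
  Sibling for proof at L2: 274
Root: 271
Proof path (sibling hashes from leaf to root): [19, 925, 274]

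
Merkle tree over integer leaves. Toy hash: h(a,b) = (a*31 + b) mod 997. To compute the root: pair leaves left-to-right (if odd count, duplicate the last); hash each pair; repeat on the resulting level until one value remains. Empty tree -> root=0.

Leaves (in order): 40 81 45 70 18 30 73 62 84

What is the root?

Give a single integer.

Answer: 283

Derivation:
L0: [40, 81, 45, 70, 18, 30, 73, 62, 84]
L1: h(40,81)=(40*31+81)%997=324 h(45,70)=(45*31+70)%997=468 h(18,30)=(18*31+30)%997=588 h(73,62)=(73*31+62)%997=331 h(84,84)=(84*31+84)%997=694 -> [324, 468, 588, 331, 694]
L2: h(324,468)=(324*31+468)%997=542 h(588,331)=(588*31+331)%997=613 h(694,694)=(694*31+694)%997=274 -> [542, 613, 274]
L3: h(542,613)=(542*31+613)%997=466 h(274,274)=(274*31+274)%997=792 -> [466, 792]
L4: h(466,792)=(466*31+792)%997=283 -> [283]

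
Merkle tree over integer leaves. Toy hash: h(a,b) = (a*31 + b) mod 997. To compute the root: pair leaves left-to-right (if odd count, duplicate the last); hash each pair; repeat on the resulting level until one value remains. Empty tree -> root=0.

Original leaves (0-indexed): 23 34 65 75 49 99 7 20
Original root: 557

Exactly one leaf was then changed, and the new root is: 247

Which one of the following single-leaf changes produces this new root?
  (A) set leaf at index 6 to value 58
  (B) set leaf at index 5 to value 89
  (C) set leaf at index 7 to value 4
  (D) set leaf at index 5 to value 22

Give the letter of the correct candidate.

Answer: B

Derivation:
Original leaves: [23, 34, 65, 75, 49, 99, 7, 20]
Target new root: 247
Try each candidate change and compute the resulting root:
Candidate A: set leaf[6] = 58 -> leaves = [23, 34, 65, 75, 49, 99, 58, 20]
  L0: [23, 34, 65, 75, 49, 99, 58, 20]
  L1: h(23,34)=(23*31+34)%997=747 h(65,75)=(65*31+75)%997=96 h(49,99)=(49*31+99)%997=621 h(58,20)=(58*31+20)%997=821 -> [747, 96, 621, 821]
  L2: h(747,96)=(747*31+96)%997=322 h(621,821)=(621*31+821)%997=132 -> [322, 132]
  L3: h(322,132)=(322*31+132)%997=144 -> [144]
  root = 144 != target 247
Candidate B: set leaf[5] = 89 -> leaves = [23, 34, 65, 75, 49, 89, 7, 20]
  L0: [23, 34, 65, 75, 49, 89, 7, 20]
  L1: h(23,34)=(23*31+34)%997=747 h(65,75)=(65*31+75)%997=96 h(49,89)=(49*31+89)%997=611 h(7,20)=(7*31+20)%997=237 -> [747, 96, 611, 237]
  L2: h(747,96)=(747*31+96)%997=322 h(611,237)=(611*31+237)%997=235 -> [322, 235]
  L3: h(322,235)=(322*31+235)%997=247 -> [247]
  root = 247 == target 247  ** MATCH **
Candidate C: set leaf[7] = 4 -> leaves = [23, 34, 65, 75, 49, 99, 7, 4]
  L0: [23, 34, 65, 75, 49, 99, 7, 4]
  L1: h(23,34)=(23*31+34)%997=747 h(65,75)=(65*31+75)%997=96 h(49,99)=(49*31+99)%997=621 h(7,4)=(7*31+4)%997=221 -> [747, 96, 621, 221]
  L2: h(747,96)=(747*31+96)%997=322 h(621,221)=(621*31+221)%997=529 -> [322, 529]
  L3: h(322,529)=(322*31+529)%997=541 -> [541]
  root = 541 != target 247
Candidate D: set leaf[5] = 22 -> leaves = [23, 34, 65, 75, 49, 22, 7, 20]
  L0: [23, 34, 65, 75, 49, 22, 7, 20]
  L1: h(23,34)=(23*31+34)%997=747 h(65,75)=(65*31+75)%997=96 h(49,22)=(49*31+22)%997=544 h(7,20)=(7*31+20)%997=237 -> [747, 96, 544, 237]
  L2: h(747,96)=(747*31+96)%997=322 h(544,237)=(544*31+237)%997=152 -> [322, 152]
  L3: h(322,152)=(322*31+152)%997=164 -> [164]
  root = 164 != target 247
Candidate B produces the target root.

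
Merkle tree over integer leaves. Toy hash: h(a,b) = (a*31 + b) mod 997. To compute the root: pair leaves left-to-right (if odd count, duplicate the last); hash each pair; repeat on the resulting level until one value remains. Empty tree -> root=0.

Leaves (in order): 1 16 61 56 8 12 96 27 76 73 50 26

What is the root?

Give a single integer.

L0: [1, 16, 61, 56, 8, 12, 96, 27, 76, 73, 50, 26]
L1: h(1,16)=(1*31+16)%997=47 h(61,56)=(61*31+56)%997=950 h(8,12)=(8*31+12)%997=260 h(96,27)=(96*31+27)%997=12 h(76,73)=(76*31+73)%997=435 h(50,26)=(50*31+26)%997=579 -> [47, 950, 260, 12, 435, 579]
L2: h(47,950)=(47*31+950)%997=413 h(260,12)=(260*31+12)%997=96 h(435,579)=(435*31+579)%997=106 -> [413, 96, 106]
L3: h(413,96)=(413*31+96)%997=935 h(106,106)=(106*31+106)%997=401 -> [935, 401]
L4: h(935,401)=(935*31+401)%997=473 -> [473]

Answer: 473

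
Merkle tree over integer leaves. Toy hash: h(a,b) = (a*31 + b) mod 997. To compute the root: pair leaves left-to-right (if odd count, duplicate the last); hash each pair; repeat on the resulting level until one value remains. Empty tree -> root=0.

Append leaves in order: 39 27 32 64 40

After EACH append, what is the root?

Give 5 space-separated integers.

After append 39 (leaves=[39]):
  L0: [39]
  root=39
After append 27 (leaves=[39, 27]):
  L0: [39, 27]
  L1: h(39,27)=(39*31+27)%997=239 -> [239]
  root=239
After append 32 (leaves=[39, 27, 32]):
  L0: [39, 27, 32]
  L1: h(39,27)=(39*31+27)%997=239 h(32,32)=(32*31+32)%997=27 -> [239, 27]
  L2: h(239,27)=(239*31+27)%997=457 -> [457]
  root=457
After append 64 (leaves=[39, 27, 32, 64]):
  L0: [39, 27, 32, 64]
  L1: h(39,27)=(39*31+27)%997=239 h(32,64)=(32*31+64)%997=59 -> [239, 59]
  L2: h(239,59)=(239*31+59)%997=489 -> [489]
  root=489
After append 40 (leaves=[39, 27, 32, 64, 40]):
  L0: [39, 27, 32, 64, 40]
  L1: h(39,27)=(39*31+27)%997=239 h(32,64)=(32*31+64)%997=59 h(40,40)=(40*31+40)%997=283 -> [239, 59, 283]
  L2: h(239,59)=(239*31+59)%997=489 h(283,283)=(283*31+283)%997=83 -> [489, 83]
  L3: h(489,83)=(489*31+83)%997=287 -> [287]
  root=287

Answer: 39 239 457 489 287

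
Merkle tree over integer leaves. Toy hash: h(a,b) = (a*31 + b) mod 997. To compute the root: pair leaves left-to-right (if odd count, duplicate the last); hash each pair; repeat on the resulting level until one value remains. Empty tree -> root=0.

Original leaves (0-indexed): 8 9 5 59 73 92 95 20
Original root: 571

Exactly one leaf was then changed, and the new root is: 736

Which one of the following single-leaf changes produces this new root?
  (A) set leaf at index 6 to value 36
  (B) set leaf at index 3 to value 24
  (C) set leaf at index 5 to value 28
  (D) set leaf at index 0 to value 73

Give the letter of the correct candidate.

Original leaves: [8, 9, 5, 59, 73, 92, 95, 20]
Target new root: 736
Try each candidate change and compute the resulting root:
Candidate A: set leaf[6] = 36 -> leaves = [8, 9, 5, 59, 73, 92, 36, 20]
  L0: [8, 9, 5, 59, 73, 92, 36, 20]
  L1: h(8,9)=(8*31+9)%997=257 h(5,59)=(5*31+59)%997=214 h(73,92)=(73*31+92)%997=361 h(36,20)=(36*31+20)%997=139 -> [257, 214, 361, 139]
  L2: h(257,214)=(257*31+214)%997=205 h(361,139)=(361*31+139)%997=363 -> [205, 363]
  L3: h(205,363)=(205*31+363)%997=736 -> [736]
  root = 736 == target 736  ** MATCH **
Candidate B: set leaf[3] = 24 -> leaves = [8, 9, 5, 24, 73, 92, 95, 20]
  L0: [8, 9, 5, 24, 73, 92, 95, 20]
  L1: h(8,9)=(8*31+9)%997=257 h(5,24)=(5*31+24)%997=179 h(73,92)=(73*31+92)%997=361 h(95,20)=(95*31+20)%997=971 -> [257, 179, 361, 971]
  L2: h(257,179)=(257*31+179)%997=170 h(361,971)=(361*31+971)%997=198 -> [170, 198]
  L3: h(170,198)=(170*31+198)%997=483 -> [483]
  root = 483 != target 736
Candidate C: set leaf[5] = 28 -> leaves = [8, 9, 5, 59, 73, 28, 95, 20]
  L0: [8, 9, 5, 59, 73, 28, 95, 20]
  L1: h(8,9)=(8*31+9)%997=257 h(5,59)=(5*31+59)%997=214 h(73,28)=(73*31+28)%997=297 h(95,20)=(95*31+20)%997=971 -> [257, 214, 297, 971]
  L2: h(257,214)=(257*31+214)%997=205 h(297,971)=(297*31+971)%997=208 -> [205, 208]
  L3: h(205,208)=(205*31+208)%997=581 -> [581]
  root = 581 != target 736
Candidate D: set leaf[0] = 73 -> leaves = [73, 9, 5, 59, 73, 92, 95, 20]
  L0: [73, 9, 5, 59, 73, 92, 95, 20]
  L1: h(73,9)=(73*31+9)%997=278 h(5,59)=(5*31+59)%997=214 h(73,92)=(73*31+92)%997=361 h(95,20)=(95*31+20)%997=971 -> [278, 214, 361, 971]
  L2: h(278,214)=(278*31+214)%997=856 h(361,971)=(361*31+971)%997=198 -> [856, 198]
  L3: h(856,198)=(856*31+198)%997=812 -> [812]
  root = 812 != target 736
Candidate A produces the target root.

Answer: A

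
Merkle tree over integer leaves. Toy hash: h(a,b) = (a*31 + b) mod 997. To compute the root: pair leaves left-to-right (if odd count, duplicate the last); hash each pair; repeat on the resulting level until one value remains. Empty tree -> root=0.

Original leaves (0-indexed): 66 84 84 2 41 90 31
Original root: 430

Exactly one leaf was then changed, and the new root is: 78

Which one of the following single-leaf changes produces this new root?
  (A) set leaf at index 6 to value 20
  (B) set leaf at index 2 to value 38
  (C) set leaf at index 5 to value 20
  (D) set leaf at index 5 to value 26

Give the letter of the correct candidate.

Answer: A

Derivation:
Original leaves: [66, 84, 84, 2, 41, 90, 31]
Target new root: 78
Try each candidate change and compute the resulting root:
Candidate A: set leaf[6] = 20 -> leaves = [66, 84, 84, 2, 41, 90, 20]
  L0: [66, 84, 84, 2, 41, 90, 20]
  L1: h(66,84)=(66*31+84)%997=136 h(84,2)=(84*31+2)%997=612 h(41,90)=(41*31+90)%997=364 h(20,20)=(20*31+20)%997=640 -> [136, 612, 364, 640]
  L2: h(136,612)=(136*31+612)%997=840 h(364,640)=(364*31+640)%997=957 -> [840, 957]
  L3: h(840,957)=(840*31+957)%997=78 -> [78]
  root = 78 == target 78  ** MATCH **
Candidate B: set leaf[2] = 38 -> leaves = [66, 84, 38, 2, 41, 90, 31]
  L0: [66, 84, 38, 2, 41, 90, 31]
  L1: h(66,84)=(66*31+84)%997=136 h(38,2)=(38*31+2)%997=183 h(41,90)=(41*31+90)%997=364 h(31,31)=(31*31+31)%997=992 -> [136, 183, 364, 992]
  L2: h(136,183)=(136*31+183)%997=411 h(364,992)=(364*31+992)%997=312 -> [411, 312]
  L3: h(411,312)=(411*31+312)%997=92 -> [92]
  root = 92 != target 78
Candidate C: set leaf[5] = 20 -> leaves = [66, 84, 84, 2, 41, 20, 31]
  L0: [66, 84, 84, 2, 41, 20, 31]
  L1: h(66,84)=(66*31+84)%997=136 h(84,2)=(84*31+2)%997=612 h(41,20)=(41*31+20)%997=294 h(31,31)=(31*31+31)%997=992 -> [136, 612, 294, 992]
  L2: h(136,612)=(136*31+612)%997=840 h(294,992)=(294*31+992)%997=136 -> [840, 136]
  L3: h(840,136)=(840*31+136)%997=254 -> [254]
  root = 254 != target 78
Candidate D: set leaf[5] = 26 -> leaves = [66, 84, 84, 2, 41, 26, 31]
  L0: [66, 84, 84, 2, 41, 26, 31]
  L1: h(66,84)=(66*31+84)%997=136 h(84,2)=(84*31+2)%997=612 h(41,26)=(41*31+26)%997=300 h(31,31)=(31*31+31)%997=992 -> [136, 612, 300, 992]
  L2: h(136,612)=(136*31+612)%997=840 h(300,992)=(300*31+992)%997=322 -> [840, 322]
  L3: h(840,322)=(840*31+322)%997=440 -> [440]
  root = 440 != target 78
Candidate A produces the target root.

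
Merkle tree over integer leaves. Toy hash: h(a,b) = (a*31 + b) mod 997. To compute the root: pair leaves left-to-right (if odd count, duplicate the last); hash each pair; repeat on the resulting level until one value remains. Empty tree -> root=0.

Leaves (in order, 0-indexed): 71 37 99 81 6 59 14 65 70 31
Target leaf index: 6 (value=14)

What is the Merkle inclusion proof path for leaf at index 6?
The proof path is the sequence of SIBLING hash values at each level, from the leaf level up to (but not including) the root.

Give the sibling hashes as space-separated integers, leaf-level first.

L0 (leaves): [71, 37, 99, 81, 6, 59, 14, 65, 70, 31], target index=6
L1: h(71,37)=(71*31+37)%997=244 [pair 0] h(99,81)=(99*31+81)%997=159 [pair 1] h(6,59)=(6*31+59)%997=245 [pair 2] h(14,65)=(14*31+65)%997=499 [pair 3] h(70,31)=(70*31+31)%997=207 [pair 4] -> [244, 159, 245, 499, 207]
  Sibling for proof at L0: 65
L2: h(244,159)=(244*31+159)%997=744 [pair 0] h(245,499)=(245*31+499)%997=118 [pair 1] h(207,207)=(207*31+207)%997=642 [pair 2] -> [744, 118, 642]
  Sibling for proof at L1: 245
L3: h(744,118)=(744*31+118)%997=251 [pair 0] h(642,642)=(642*31+642)%997=604 [pair 1] -> [251, 604]
  Sibling for proof at L2: 744
L4: h(251,604)=(251*31+604)%997=409 [pair 0] -> [409]
  Sibling for proof at L3: 604
Root: 409
Proof path (sibling hashes from leaf to root): [65, 245, 744, 604]

Answer: 65 245 744 604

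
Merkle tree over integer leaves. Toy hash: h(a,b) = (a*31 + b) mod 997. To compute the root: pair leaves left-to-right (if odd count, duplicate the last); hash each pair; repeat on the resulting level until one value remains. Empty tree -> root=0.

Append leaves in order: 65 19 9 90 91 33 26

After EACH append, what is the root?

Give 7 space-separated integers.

Answer: 65 40 531 612 492 630 602

Derivation:
After append 65 (leaves=[65]):
  L0: [65]
  root=65
After append 19 (leaves=[65, 19]):
  L0: [65, 19]
  L1: h(65,19)=(65*31+19)%997=40 -> [40]
  root=40
After append 9 (leaves=[65, 19, 9]):
  L0: [65, 19, 9]
  L1: h(65,19)=(65*31+19)%997=40 h(9,9)=(9*31+9)%997=288 -> [40, 288]
  L2: h(40,288)=(40*31+288)%997=531 -> [531]
  root=531
After append 90 (leaves=[65, 19, 9, 90]):
  L0: [65, 19, 9, 90]
  L1: h(65,19)=(65*31+19)%997=40 h(9,90)=(9*31+90)%997=369 -> [40, 369]
  L2: h(40,369)=(40*31+369)%997=612 -> [612]
  root=612
After append 91 (leaves=[65, 19, 9, 90, 91]):
  L0: [65, 19, 9, 90, 91]
  L1: h(65,19)=(65*31+19)%997=40 h(9,90)=(9*31+90)%997=369 h(91,91)=(91*31+91)%997=918 -> [40, 369, 918]
  L2: h(40,369)=(40*31+369)%997=612 h(918,918)=(918*31+918)%997=463 -> [612, 463]
  L3: h(612,463)=(612*31+463)%997=492 -> [492]
  root=492
After append 33 (leaves=[65, 19, 9, 90, 91, 33]):
  L0: [65, 19, 9, 90, 91, 33]
  L1: h(65,19)=(65*31+19)%997=40 h(9,90)=(9*31+90)%997=369 h(91,33)=(91*31+33)%997=860 -> [40, 369, 860]
  L2: h(40,369)=(40*31+369)%997=612 h(860,860)=(860*31+860)%997=601 -> [612, 601]
  L3: h(612,601)=(612*31+601)%997=630 -> [630]
  root=630
After append 26 (leaves=[65, 19, 9, 90, 91, 33, 26]):
  L0: [65, 19, 9, 90, 91, 33, 26]
  L1: h(65,19)=(65*31+19)%997=40 h(9,90)=(9*31+90)%997=369 h(91,33)=(91*31+33)%997=860 h(26,26)=(26*31+26)%997=832 -> [40, 369, 860, 832]
  L2: h(40,369)=(40*31+369)%997=612 h(860,832)=(860*31+832)%997=573 -> [612, 573]
  L3: h(612,573)=(612*31+573)%997=602 -> [602]
  root=602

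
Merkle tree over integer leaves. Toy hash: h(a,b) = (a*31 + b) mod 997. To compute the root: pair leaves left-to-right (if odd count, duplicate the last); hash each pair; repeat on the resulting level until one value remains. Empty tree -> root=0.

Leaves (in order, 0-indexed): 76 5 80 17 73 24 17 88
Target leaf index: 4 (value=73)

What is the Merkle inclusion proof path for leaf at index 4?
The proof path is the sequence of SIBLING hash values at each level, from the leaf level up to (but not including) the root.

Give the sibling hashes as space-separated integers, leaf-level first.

Answer: 24 615 913

Derivation:
L0 (leaves): [76, 5, 80, 17, 73, 24, 17, 88], target index=4
L1: h(76,5)=(76*31+5)%997=367 [pair 0] h(80,17)=(80*31+17)%997=503 [pair 1] h(73,24)=(73*31+24)%997=293 [pair 2] h(17,88)=(17*31+88)%997=615 [pair 3] -> [367, 503, 293, 615]
  Sibling for proof at L0: 24
L2: h(367,503)=(367*31+503)%997=913 [pair 0] h(293,615)=(293*31+615)%997=725 [pair 1] -> [913, 725]
  Sibling for proof at L1: 615
L3: h(913,725)=(913*31+725)%997=115 [pair 0] -> [115]
  Sibling for proof at L2: 913
Root: 115
Proof path (sibling hashes from leaf to root): [24, 615, 913]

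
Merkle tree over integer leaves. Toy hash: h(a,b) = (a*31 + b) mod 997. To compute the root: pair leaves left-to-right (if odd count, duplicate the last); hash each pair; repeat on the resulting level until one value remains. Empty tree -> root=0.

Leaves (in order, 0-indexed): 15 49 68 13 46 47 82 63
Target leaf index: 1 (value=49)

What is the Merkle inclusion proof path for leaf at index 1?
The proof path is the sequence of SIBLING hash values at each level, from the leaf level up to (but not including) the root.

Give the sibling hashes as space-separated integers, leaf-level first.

L0 (leaves): [15, 49, 68, 13, 46, 47, 82, 63], target index=1
L1: h(15,49)=(15*31+49)%997=514 [pair 0] h(68,13)=(68*31+13)%997=127 [pair 1] h(46,47)=(46*31+47)%997=476 [pair 2] h(82,63)=(82*31+63)%997=611 [pair 3] -> [514, 127, 476, 611]
  Sibling for proof at L0: 15
L2: h(514,127)=(514*31+127)%997=109 [pair 0] h(476,611)=(476*31+611)%997=412 [pair 1] -> [109, 412]
  Sibling for proof at L1: 127
L3: h(109,412)=(109*31+412)%997=800 [pair 0] -> [800]
  Sibling for proof at L2: 412
Root: 800
Proof path (sibling hashes from leaf to root): [15, 127, 412]

Answer: 15 127 412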